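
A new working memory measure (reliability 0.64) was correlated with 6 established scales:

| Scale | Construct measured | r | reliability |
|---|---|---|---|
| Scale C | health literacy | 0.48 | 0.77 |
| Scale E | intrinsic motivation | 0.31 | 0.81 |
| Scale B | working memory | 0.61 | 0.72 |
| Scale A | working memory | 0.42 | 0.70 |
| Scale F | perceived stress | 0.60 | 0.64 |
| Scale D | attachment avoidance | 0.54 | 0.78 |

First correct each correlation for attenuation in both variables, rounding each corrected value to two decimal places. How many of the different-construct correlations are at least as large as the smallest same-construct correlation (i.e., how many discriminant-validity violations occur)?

3

Disattenuated r (r / √(r_scale · r_new)):
  Scale C (disc): 0.48 / √(0.77·0.64) = 0.68
  Scale E (disc): 0.31 / √(0.81·0.64) = 0.43
  Scale B (conv): 0.61 / √(0.72·0.64) = 0.90
  Scale A (conv): 0.42 / √(0.70·0.64) = 0.63
  Scale F (disc): 0.60 / √(0.64·0.64) = 0.94
  Scale D (disc): 0.54 / √(0.78·0.64) = 0.76
Smallest convergent = 0.63. Discriminant values: 0.68, 0.43, 0.94, 0.76; count ≥ 0.63 → 3.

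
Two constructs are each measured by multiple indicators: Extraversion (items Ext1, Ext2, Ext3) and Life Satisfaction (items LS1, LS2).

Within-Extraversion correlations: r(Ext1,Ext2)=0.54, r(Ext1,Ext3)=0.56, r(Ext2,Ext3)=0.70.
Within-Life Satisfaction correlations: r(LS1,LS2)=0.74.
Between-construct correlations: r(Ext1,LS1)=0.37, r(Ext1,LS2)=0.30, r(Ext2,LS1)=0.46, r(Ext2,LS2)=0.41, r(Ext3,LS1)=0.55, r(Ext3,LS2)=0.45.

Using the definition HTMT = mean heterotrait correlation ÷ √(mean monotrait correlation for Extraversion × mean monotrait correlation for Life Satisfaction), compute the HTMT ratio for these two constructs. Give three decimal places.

0.635

Mean between = 2.54/6 = 0.4233.
Mean within-Ext = 1.80/3 = 0.6000; mean within-LS = 0.74/1 = 0.7400.
Geometric mean = √(0.6000 × 0.7400) = 0.6663.
HTMT = 0.4233 / 0.6663 = 0.635.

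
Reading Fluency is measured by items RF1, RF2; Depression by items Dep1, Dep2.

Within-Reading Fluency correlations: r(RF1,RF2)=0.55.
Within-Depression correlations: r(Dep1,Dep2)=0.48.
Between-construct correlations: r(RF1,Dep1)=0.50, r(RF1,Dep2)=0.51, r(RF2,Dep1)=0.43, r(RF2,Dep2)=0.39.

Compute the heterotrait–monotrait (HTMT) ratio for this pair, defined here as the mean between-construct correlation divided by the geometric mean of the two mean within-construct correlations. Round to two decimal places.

0.89

Mean between = 1.83/4 = 0.4575.
Mean within-RF = 0.55/1 = 0.5500; mean within-Dep = 0.48/1 = 0.4800.
Geometric mean = √(0.5500 × 0.4800) = 0.5138.
HTMT = 0.4575 / 0.5138 = 0.89.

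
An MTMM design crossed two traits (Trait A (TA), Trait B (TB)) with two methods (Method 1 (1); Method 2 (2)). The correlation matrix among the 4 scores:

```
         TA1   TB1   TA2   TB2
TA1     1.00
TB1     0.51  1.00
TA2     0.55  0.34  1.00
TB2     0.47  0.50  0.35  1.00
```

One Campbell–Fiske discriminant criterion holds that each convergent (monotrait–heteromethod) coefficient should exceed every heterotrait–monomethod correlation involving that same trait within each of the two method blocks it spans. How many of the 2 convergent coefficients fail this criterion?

Each convergent coefficient versus the relevant comparison correlations:
TA (methods 1·2): 0.55 vs {0.51, 0.35} → pass.
TB (methods 1·2): 0.50 vs {0.51, 0.35} → fail.
1 of 2 fail.

1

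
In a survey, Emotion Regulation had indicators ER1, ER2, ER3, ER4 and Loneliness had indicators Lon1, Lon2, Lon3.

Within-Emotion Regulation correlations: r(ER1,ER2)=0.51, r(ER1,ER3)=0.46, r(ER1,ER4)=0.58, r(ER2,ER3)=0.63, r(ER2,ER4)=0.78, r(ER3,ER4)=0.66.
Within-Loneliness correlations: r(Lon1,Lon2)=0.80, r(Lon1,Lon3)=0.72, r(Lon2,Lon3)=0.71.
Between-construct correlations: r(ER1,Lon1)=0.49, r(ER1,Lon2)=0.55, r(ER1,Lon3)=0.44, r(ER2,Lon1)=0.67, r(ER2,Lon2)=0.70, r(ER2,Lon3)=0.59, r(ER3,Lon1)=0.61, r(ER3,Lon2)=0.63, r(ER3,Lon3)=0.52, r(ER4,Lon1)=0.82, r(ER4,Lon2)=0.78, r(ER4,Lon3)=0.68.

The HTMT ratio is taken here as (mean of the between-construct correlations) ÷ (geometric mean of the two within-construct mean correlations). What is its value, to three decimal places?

Mean heterotrait r = 7.48/12 = 0.6233.
Mean within-ER = 3.62/6 = 0.6033; mean within-Lon = 2.23/3 = 0.7433.
Geometric mean = √(0.6033 × 0.7433) = 0.6697.
HTMT = 0.6233 / 0.6697 = 0.931.

0.931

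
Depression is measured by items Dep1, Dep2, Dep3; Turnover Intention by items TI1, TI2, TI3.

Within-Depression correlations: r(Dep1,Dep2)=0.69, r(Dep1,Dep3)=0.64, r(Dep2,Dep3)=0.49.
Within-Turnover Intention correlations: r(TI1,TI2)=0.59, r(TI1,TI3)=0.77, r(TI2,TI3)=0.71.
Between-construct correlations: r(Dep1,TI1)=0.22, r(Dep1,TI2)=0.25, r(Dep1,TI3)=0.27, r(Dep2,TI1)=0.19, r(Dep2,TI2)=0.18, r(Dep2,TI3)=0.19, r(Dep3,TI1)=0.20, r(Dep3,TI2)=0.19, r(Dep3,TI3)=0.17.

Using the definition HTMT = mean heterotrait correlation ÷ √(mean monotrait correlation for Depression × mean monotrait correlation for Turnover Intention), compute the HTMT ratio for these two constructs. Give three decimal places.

0.319

Between-construct mean = 1.86/9 = 0.2067.
Mean within-Dep = 1.82/3 = 0.6067; mean within-TI = 2.07/3 = 0.6900.
Geometric mean = √(0.6067 × 0.6900) = 0.6470.
HTMT = 0.2067 / 0.6470 = 0.319.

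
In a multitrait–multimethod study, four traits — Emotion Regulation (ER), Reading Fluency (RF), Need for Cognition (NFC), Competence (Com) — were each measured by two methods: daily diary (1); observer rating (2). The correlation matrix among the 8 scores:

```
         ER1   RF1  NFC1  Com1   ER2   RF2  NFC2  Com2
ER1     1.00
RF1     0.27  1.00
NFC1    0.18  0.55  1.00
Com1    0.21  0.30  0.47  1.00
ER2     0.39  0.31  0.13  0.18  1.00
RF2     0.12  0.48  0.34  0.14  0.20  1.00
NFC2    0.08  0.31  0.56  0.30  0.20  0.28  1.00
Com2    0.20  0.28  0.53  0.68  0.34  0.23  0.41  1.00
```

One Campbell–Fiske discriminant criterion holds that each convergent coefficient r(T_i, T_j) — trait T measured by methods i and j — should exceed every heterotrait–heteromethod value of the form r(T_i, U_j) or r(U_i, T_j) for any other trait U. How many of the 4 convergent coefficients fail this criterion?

0

Checking each validity diagonal entry against its comparison values:
ER (methods 1·2): 0.39 vs {0.12, 0.31, 0.08, 0.13, 0.20, 0.18} → pass.
RF (methods 1·2): 0.48 vs {0.31, 0.12, 0.31, 0.34, 0.28, 0.14} → pass.
NFC (methods 1·2): 0.56 vs {0.13, 0.08, 0.34, 0.31, 0.53, 0.30} → pass.
Com (methods 1·2): 0.68 vs {0.18, 0.20, 0.14, 0.28, 0.30, 0.53} → pass.
0 of 4 fail.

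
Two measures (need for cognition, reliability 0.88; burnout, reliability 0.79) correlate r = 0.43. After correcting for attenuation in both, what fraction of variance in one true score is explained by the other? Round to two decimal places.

Disattenuated r = 0.43 / √(0.88 × 0.79) = 0.43 / 0.8338 = 0.5157.
Shared true-score variance = 0.5157² = 0.2659 ≈ 0.27.

0.27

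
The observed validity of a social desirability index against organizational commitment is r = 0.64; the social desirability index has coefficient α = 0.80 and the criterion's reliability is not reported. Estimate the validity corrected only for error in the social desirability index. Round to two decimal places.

0.72

Single correction: r_c = r_obs / √r_xx = 0.64 / √0.80 = 0.64 / 0.8944 ≈ 0.72.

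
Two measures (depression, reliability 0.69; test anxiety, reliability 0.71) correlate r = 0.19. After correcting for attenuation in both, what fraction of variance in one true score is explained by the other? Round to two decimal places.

0.07

Disattenuated r = 0.19 / √(0.69 × 0.71) = 0.19 / 0.6999 = 0.2715.
Shared true-score variance = 0.2715² = 0.0737 ≈ 0.07.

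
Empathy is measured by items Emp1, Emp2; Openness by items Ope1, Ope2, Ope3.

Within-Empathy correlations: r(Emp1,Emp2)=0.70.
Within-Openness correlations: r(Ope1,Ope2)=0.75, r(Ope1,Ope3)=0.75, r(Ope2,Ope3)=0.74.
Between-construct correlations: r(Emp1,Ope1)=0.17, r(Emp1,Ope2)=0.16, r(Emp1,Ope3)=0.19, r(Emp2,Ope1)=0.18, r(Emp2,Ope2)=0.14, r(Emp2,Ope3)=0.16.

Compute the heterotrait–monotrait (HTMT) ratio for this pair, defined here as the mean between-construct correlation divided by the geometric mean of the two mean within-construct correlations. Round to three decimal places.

0.231

Mean between = 1.00/6 = 0.1667.
Mean within-Emp = 0.70/1 = 0.7000; mean within-Ope = 2.24/3 = 0.7467.
Geometric mean = √(0.7000 × 0.7467) = 0.7230.
HTMT = 0.1667 / 0.7230 = 0.231.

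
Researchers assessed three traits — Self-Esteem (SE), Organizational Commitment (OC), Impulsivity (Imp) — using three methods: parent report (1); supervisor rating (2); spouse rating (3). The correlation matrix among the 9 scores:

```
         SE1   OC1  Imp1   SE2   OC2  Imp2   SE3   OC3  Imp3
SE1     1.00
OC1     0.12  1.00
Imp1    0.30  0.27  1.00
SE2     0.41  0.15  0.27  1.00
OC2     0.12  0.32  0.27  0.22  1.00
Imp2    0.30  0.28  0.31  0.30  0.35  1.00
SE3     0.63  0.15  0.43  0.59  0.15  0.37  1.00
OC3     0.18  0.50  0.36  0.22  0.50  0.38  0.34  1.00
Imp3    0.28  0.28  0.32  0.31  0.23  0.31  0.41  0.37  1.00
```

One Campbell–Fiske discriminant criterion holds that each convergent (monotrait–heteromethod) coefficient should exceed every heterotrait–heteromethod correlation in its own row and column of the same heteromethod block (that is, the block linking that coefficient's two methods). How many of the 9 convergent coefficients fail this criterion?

Each convergent coefficient versus the relevant comparison correlations:
SE (methods 1·2): 0.41 vs {0.12, 0.15, 0.30, 0.27} → pass.
SE (methods 1·3): 0.63 vs {0.18, 0.15, 0.28, 0.43} → pass.
SE (methods 2·3): 0.59 vs {0.22, 0.15, 0.31, 0.37} → pass.
OC (methods 1·2): 0.32 vs {0.15, 0.12, 0.28, 0.27} → pass.
OC (methods 1·3): 0.50 vs {0.15, 0.18, 0.28, 0.36} → pass.
OC (methods 2·3): 0.50 vs {0.15, 0.22, 0.23, 0.38} → pass.
Imp (methods 1·2): 0.31 vs {0.27, 0.30, 0.27, 0.28} → pass.
Imp (methods 1·3): 0.32 vs {0.43, 0.28, 0.36, 0.28} → fail.
Imp (methods 2·3): 0.31 vs {0.37, 0.31, 0.38, 0.23} → fail.
2 of 9 fail.

2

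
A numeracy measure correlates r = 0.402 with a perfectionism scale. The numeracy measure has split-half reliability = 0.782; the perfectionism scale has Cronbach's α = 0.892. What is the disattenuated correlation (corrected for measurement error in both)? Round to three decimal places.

r_true = r_obs / √(r_xx · r_yy) = 0.402 / √(0.782 × 0.892) = 0.402 / √0.697544 = 0.402 / 0.8352 ≈ 0.481.

0.481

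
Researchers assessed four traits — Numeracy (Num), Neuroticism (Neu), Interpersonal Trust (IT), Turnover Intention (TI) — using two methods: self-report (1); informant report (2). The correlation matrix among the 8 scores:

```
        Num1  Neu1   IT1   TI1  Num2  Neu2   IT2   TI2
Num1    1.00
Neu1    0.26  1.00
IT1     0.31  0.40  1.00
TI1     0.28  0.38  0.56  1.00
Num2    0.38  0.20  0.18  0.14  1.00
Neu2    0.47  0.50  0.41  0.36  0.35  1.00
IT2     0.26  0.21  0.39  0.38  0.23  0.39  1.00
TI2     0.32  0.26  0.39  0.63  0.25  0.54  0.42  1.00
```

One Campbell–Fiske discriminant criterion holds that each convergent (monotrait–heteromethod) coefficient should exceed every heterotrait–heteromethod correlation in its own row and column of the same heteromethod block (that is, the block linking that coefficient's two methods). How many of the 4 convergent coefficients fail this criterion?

2

Checking each validity diagonal entry against its comparison values:
Num (methods 1·2): 0.38 vs {0.47, 0.20, 0.26, 0.18, 0.32, 0.14} → fail.
Neu (methods 1·2): 0.50 vs {0.20, 0.47, 0.21, 0.41, 0.26, 0.36} → pass.
IT (methods 1·2): 0.39 vs {0.18, 0.26, 0.41, 0.21, 0.39, 0.38} → fail.
TI (methods 1·2): 0.63 vs {0.14, 0.32, 0.36, 0.26, 0.38, 0.39} → pass.
2 of 4 fail.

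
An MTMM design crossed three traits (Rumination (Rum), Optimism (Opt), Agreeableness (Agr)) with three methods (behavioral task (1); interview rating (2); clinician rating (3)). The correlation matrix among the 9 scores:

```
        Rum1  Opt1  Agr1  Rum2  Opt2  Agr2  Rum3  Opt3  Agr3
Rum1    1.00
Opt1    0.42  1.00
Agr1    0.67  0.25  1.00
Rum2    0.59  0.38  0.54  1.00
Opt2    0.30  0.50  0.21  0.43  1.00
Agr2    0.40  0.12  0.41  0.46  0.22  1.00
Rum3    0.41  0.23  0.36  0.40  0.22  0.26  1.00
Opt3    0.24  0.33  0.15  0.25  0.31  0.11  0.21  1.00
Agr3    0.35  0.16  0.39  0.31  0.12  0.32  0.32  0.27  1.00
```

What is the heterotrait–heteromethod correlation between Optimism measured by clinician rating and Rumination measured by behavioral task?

0.24

Different traits and methods: r(Opt3, Rum1) = 0.24.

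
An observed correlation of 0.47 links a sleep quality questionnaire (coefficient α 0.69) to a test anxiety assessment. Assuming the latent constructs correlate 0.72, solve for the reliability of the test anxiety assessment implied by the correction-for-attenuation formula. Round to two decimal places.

r_true = r_obs / √(r_xx · r_yy) ⇒ 0.72 = 0.47 / √(0.69 · r_yy).
√(0.69 · r_yy) = 0.47 / 0.72 = 0.6528; 0.69 · r_yy = 0.4261; r_yy = 0.4261 / 0.69 ≈ 0.62.

0.62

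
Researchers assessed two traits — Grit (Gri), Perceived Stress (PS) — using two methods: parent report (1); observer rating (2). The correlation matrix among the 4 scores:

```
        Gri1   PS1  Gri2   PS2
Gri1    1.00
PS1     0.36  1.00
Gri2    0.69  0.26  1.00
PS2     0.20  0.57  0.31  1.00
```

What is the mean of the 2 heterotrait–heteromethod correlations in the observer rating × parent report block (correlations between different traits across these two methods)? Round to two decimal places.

0.23

HTHM values (method 2 × method 1): 0.26, 0.20; mean = 0.46/2 = 0.23.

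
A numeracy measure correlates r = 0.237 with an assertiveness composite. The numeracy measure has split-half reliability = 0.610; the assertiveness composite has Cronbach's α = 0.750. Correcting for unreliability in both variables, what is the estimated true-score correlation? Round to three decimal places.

0.350

r_true = r_obs / √(r_xx · r_yy) = 0.237 / √(0.610 × 0.750) = 0.237 / √0.457500 = 0.237 / 0.6764 ≈ 0.350.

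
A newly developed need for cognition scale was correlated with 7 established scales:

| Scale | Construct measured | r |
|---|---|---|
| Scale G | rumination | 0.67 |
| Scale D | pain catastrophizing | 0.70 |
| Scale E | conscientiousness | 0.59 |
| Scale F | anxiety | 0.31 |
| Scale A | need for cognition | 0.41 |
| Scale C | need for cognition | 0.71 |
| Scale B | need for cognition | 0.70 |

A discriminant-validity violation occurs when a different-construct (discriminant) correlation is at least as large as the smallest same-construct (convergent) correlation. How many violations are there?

Convergent (same construct = need for cognition): Scale A, Scale C, Scale B.
Smallest convergent = 0.41. Discriminant values: 0.67, 0.70, 0.59, 0.31; count ≥ 0.41 → 3.

3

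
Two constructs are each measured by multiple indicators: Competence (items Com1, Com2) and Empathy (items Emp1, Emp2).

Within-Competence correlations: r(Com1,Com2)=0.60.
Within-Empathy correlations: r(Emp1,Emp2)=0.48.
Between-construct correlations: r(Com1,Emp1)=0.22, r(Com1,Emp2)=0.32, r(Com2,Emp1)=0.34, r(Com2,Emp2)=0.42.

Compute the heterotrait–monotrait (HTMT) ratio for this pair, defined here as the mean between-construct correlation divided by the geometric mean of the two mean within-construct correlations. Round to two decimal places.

Mean between = 1.30/4 = 0.3250.
Mean within-Com = 0.60/1 = 0.6000; mean within-Emp = 0.48/1 = 0.4800.
Geometric mean = √(0.6000 × 0.4800) = 0.5367.
HTMT = 0.3250 / 0.5367 = 0.61.

0.61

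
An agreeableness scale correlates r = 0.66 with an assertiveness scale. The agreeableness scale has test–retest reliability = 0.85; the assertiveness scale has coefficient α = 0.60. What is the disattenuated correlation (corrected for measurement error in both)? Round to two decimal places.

0.92

r_true = r_obs / √(r_xx · r_yy) = 0.66 / √(0.85 × 0.60) = 0.66 / √0.5100 = 0.66 / 0.7141 ≈ 0.92.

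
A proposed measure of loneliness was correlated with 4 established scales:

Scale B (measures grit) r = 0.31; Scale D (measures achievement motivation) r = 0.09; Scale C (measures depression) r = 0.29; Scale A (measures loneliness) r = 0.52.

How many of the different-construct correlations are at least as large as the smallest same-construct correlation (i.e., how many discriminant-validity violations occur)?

0

Convergent (same construct = loneliness): Scale A.
Smallest convergent = 0.52. Discriminant values: 0.31, 0.09, 0.29; count ≥ 0.52 → 0.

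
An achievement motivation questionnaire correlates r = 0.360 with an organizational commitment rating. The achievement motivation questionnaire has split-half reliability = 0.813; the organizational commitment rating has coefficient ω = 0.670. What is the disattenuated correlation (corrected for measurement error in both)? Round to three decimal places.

0.488

r_true = r_obs / √(r_xx · r_yy) = 0.360 / √(0.813 × 0.670) = 0.360 / √0.544710 = 0.360 / 0.7380 ≈ 0.488.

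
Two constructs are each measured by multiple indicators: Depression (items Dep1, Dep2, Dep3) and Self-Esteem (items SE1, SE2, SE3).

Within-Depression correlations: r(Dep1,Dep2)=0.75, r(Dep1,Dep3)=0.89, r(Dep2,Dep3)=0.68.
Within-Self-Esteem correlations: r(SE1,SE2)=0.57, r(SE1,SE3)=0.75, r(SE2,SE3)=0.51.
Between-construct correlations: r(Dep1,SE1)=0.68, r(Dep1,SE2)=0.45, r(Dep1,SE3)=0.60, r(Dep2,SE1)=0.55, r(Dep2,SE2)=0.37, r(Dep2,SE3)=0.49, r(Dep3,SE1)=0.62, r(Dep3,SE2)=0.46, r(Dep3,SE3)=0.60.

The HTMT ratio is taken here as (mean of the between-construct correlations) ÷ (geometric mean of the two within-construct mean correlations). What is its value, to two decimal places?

0.78

Mean heterotrait r = 4.82/9 = 0.5356.
Mean within-Dep = 2.32/3 = 0.7733; mean within-SE = 1.83/3 = 0.6100.
Geometric mean = √(0.7733 × 0.6100) = 0.6868.
HTMT = 0.5356 / 0.6868 = 0.78.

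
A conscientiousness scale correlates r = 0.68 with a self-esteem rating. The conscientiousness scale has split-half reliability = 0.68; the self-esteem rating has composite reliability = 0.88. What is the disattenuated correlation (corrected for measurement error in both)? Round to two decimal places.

r_true = r_obs / √(r_xx · r_yy) = 0.68 / √(0.68 × 0.88) = 0.68 / √0.5984 = 0.68 / 0.7736 ≈ 0.88.

0.88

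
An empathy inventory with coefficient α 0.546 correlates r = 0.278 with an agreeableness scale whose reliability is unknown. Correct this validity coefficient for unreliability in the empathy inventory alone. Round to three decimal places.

Single correction: r_c = r_obs / √r_xx = 0.278 / √0.546 = 0.278 / 0.7389 ≈ 0.376.

0.376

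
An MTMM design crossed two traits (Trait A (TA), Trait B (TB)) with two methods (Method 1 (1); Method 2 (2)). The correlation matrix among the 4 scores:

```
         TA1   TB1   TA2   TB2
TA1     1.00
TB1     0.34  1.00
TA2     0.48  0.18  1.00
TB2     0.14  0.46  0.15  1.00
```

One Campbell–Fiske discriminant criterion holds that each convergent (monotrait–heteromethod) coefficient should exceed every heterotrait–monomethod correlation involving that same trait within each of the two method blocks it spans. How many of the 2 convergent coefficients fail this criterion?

0

Checking each validity diagonal entry against its comparison values:
TA (methods 1·2): 0.48 vs {0.34, 0.15} → pass.
TB (methods 1·2): 0.46 vs {0.34, 0.15} → pass.
0 of 2 fail.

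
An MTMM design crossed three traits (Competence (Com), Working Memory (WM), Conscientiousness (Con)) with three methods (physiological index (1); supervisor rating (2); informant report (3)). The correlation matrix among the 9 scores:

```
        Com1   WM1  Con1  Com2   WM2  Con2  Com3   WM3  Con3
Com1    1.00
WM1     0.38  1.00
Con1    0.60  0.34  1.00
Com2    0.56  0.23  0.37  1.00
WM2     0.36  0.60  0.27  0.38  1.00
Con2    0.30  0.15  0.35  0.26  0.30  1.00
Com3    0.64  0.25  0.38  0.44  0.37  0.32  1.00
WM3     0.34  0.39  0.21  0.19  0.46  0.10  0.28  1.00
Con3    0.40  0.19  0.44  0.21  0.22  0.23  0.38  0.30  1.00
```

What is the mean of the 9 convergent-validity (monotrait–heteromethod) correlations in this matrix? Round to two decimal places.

0.46

Convergent values: 0.56, 0.64, 0.44, 0.60, 0.39, 0.46, 0.35, 0.44, 0.23; mean = 4.11/9 = 0.46.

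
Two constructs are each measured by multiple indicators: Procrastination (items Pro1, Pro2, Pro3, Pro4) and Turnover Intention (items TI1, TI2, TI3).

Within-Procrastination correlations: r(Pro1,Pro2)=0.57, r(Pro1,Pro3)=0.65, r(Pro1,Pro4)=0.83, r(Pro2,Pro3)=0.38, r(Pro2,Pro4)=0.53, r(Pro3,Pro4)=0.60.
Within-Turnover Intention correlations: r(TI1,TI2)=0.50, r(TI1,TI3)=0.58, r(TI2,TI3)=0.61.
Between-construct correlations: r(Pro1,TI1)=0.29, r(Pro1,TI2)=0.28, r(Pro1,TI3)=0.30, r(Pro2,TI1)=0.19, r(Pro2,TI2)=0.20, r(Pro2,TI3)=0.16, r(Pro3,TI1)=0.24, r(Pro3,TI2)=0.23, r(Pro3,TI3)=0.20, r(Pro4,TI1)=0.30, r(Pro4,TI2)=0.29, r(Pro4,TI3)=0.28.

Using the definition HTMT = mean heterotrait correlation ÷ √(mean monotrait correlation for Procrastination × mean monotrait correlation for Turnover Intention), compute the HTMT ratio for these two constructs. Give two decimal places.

Mean heterotrait r = 2.96/12 = 0.2467.
Mean within-Pro = 3.56/6 = 0.5933; mean within-TI = 1.69/3 = 0.5633.
Geometric mean = √(0.5933 × 0.5633) = 0.5781.
HTMT = 0.2467 / 0.5781 = 0.43.

0.43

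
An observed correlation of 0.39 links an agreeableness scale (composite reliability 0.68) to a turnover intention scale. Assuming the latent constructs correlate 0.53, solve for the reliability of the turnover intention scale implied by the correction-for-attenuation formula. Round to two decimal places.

0.80

r_true = r_obs / √(r_xx · r_yy) ⇒ 0.53 = 0.39 / √(0.68 · r_yy).
√(0.68 · r_yy) = 0.39 / 0.53 = 0.7358; 0.68 · r_yy = 0.5414; r_yy = 0.5414 / 0.68 ≈ 0.80.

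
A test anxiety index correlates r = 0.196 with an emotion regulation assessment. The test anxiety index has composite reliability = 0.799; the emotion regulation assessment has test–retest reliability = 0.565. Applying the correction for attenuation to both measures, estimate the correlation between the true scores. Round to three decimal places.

r_true = r_obs / √(r_xx · r_yy) = 0.196 / √(0.799 × 0.565) = 0.196 / √0.451435 = 0.196 / 0.6719 ≈ 0.292.

0.292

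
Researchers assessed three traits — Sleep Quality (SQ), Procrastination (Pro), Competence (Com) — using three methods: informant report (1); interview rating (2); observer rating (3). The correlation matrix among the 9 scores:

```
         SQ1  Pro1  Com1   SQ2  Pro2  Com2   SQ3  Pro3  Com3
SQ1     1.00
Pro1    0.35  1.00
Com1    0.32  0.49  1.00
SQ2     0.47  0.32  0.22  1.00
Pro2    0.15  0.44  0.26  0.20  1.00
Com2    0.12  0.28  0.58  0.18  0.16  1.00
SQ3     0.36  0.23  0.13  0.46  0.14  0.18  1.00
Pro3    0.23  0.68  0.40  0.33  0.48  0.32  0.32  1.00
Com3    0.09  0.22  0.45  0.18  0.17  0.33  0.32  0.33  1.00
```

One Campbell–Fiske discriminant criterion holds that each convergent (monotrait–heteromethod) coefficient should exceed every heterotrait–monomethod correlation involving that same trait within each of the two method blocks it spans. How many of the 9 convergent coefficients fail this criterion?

Checking each validity diagonal entry against its comparison values:
SQ (methods 1·2): 0.47 vs {0.35, 0.20, 0.32, 0.18} → pass.
SQ (methods 1·3): 0.36 vs {0.35, 0.32, 0.32, 0.32} → pass.
SQ (methods 2·3): 0.46 vs {0.20, 0.32, 0.18, 0.32} → pass.
Pro (methods 1·2): 0.44 vs {0.35, 0.20, 0.49, 0.16} → fail.
Pro (methods 1·3): 0.68 vs {0.35, 0.32, 0.49, 0.33} → pass.
Pro (methods 2·3): 0.48 vs {0.20, 0.32, 0.16, 0.33} → pass.
Com (methods 1·2): 0.58 vs {0.32, 0.18, 0.49, 0.16} → pass.
Com (methods 1·3): 0.45 vs {0.32, 0.32, 0.49, 0.33} → fail.
Com (methods 2·3): 0.33 vs {0.18, 0.32, 0.16, 0.33} → fail.
3 of 9 fail.

3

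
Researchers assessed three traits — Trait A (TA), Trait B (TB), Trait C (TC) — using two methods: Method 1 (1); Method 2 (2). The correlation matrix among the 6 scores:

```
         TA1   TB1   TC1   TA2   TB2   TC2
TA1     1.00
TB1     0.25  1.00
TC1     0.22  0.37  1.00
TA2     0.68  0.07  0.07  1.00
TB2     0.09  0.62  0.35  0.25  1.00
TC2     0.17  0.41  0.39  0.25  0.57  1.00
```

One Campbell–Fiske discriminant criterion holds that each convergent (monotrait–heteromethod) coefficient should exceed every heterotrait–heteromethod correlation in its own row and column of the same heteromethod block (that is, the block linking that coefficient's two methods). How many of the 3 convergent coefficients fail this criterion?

Convergent coefficients and their comparison sets:
TA (methods 1·2): 0.68 vs {0.09, 0.07, 0.17, 0.07} → pass.
TB (methods 1·2): 0.62 vs {0.07, 0.09, 0.41, 0.35} → pass.
TC (methods 1·2): 0.39 vs {0.07, 0.17, 0.35, 0.41} → fail.
1 of 3 fail.

1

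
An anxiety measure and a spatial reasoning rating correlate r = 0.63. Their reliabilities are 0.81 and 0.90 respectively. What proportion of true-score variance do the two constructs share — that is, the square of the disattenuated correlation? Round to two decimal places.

Disattenuated r = 0.63 / √(0.81 × 0.90) = 0.63 / 0.8538 = 0.7379.
Shared true-score variance = 0.7379² = 0.5445 ≈ 0.54.

0.54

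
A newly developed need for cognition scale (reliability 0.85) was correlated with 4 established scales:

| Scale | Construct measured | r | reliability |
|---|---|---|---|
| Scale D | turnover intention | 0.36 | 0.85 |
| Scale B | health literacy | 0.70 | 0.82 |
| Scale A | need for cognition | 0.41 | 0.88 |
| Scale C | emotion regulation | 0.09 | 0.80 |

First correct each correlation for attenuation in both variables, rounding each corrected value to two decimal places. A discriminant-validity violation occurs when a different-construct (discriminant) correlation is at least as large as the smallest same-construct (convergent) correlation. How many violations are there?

1

Disattenuated r (r / √(r_scale · r_new)):
  Scale D (disc): 0.36 / √(0.85·0.85) = 0.42
  Scale B (disc): 0.70 / √(0.82·0.85) = 0.84
  Scale A (conv): 0.41 / √(0.88·0.85) = 0.47
  Scale C (disc): 0.09 / √(0.80·0.85) = 0.11
Smallest convergent = 0.47. Discriminant values: 0.42, 0.84, 0.11; count ≥ 0.47 → 1.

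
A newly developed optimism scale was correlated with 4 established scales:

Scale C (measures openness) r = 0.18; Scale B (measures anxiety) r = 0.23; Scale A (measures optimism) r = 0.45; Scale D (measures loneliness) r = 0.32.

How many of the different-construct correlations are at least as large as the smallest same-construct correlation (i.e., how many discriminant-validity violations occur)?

Convergent (same construct = optimism): Scale A.
Smallest convergent = 0.45. Discriminant values: 0.18, 0.23, 0.32; count ≥ 0.45 → 0.

0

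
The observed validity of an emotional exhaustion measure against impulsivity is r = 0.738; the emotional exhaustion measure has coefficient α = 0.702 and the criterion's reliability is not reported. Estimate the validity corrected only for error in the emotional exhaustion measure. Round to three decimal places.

Single correction: r_c = r_obs / √r_xx = 0.738 / √0.702 = 0.738 / 0.8379 ≈ 0.881.

0.881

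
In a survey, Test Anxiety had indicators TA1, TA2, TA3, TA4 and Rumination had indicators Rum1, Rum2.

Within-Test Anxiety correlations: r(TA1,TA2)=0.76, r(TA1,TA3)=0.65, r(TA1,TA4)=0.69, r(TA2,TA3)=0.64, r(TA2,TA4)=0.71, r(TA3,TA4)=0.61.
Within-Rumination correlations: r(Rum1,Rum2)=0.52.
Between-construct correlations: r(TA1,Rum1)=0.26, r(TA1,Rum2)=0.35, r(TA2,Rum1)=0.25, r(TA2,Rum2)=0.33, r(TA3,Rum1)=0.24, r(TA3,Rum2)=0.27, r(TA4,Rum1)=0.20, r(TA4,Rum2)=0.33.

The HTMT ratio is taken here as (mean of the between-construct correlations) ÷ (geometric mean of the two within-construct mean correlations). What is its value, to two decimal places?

0.47

Mean between = 2.23/8 = 0.2788.
Mean within-TA = 4.06/6 = 0.6767; mean within-Rum = 0.52/1 = 0.5200.
Geometric mean = √(0.6767 × 0.5200) = 0.5932.
HTMT = 0.2788 / 0.5932 = 0.47.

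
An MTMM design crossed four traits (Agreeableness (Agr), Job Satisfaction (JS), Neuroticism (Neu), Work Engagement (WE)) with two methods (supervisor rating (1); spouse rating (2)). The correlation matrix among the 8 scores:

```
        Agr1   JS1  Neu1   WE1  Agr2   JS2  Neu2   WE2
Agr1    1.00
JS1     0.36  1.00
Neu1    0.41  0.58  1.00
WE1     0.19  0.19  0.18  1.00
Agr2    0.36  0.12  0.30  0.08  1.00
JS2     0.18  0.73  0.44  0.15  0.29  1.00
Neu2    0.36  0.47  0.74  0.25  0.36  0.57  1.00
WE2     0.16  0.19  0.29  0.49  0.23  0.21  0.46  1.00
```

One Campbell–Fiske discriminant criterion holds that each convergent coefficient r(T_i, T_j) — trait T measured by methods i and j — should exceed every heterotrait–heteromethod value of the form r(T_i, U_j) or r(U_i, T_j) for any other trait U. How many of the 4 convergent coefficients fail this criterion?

Checking each validity diagonal entry against its comparison values:
Agr (methods 1·2): 0.36 vs {0.18, 0.12, 0.36, 0.30, 0.16, 0.08} → fail.
JS (methods 1·2): 0.73 vs {0.12, 0.18, 0.47, 0.44, 0.19, 0.15} → pass.
Neu (methods 1·2): 0.74 vs {0.30, 0.36, 0.44, 0.47, 0.29, 0.25} → pass.
WE (methods 1·2): 0.49 vs {0.08, 0.16, 0.15, 0.19, 0.25, 0.29} → pass.
1 of 4 fail.

1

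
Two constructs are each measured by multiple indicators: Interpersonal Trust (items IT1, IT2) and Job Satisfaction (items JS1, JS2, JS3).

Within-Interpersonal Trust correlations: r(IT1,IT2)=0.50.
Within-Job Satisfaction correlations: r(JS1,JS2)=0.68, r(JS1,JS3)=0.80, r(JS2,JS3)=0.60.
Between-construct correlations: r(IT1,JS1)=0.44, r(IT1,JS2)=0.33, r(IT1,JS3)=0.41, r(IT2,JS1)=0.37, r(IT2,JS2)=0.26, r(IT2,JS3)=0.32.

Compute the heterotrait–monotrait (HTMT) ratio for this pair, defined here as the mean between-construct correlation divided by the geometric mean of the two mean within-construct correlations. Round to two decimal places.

0.60

Mean heterotrait r = 2.13/6 = 0.3550.
Mean within-IT = 0.50/1 = 0.5000; mean within-JS = 2.08/3 = 0.6933.
Geometric mean = √(0.5000 × 0.6933) = 0.5888.
HTMT = 0.3550 / 0.5888 = 0.60.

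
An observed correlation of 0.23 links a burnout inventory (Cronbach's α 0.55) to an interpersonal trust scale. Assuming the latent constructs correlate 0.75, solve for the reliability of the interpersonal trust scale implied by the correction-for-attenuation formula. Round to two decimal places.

r_true = r_obs / √(r_xx · r_yy) ⇒ 0.75 = 0.23 / √(0.55 · r_yy).
√(0.55 · r_yy) = 0.23 / 0.75 = 0.3067; 0.55 · r_yy = 0.0941; r_yy = 0.0941 / 0.55 ≈ 0.17.

0.17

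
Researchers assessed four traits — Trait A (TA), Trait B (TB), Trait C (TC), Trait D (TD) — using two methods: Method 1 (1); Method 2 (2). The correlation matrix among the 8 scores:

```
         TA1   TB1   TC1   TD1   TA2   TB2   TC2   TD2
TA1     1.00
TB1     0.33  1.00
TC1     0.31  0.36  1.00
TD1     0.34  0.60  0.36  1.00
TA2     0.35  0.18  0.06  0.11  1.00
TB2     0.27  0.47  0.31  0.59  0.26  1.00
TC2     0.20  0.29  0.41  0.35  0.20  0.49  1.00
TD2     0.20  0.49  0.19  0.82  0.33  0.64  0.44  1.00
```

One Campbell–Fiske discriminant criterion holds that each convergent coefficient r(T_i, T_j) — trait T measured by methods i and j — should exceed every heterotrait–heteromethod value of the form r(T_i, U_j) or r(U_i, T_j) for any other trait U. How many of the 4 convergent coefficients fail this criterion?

1

Checking each validity diagonal entry against its comparison values:
TA (methods 1·2): 0.35 vs {0.27, 0.18, 0.20, 0.06, 0.20, 0.11} → pass.
TB (methods 1·2): 0.47 vs {0.18, 0.27, 0.29, 0.31, 0.49, 0.59} → fail.
TC (methods 1·2): 0.41 vs {0.06, 0.20, 0.31, 0.29, 0.19, 0.35} → pass.
TD (methods 1·2): 0.82 vs {0.11, 0.20, 0.59, 0.49, 0.35, 0.19} → pass.
1 of 4 fail.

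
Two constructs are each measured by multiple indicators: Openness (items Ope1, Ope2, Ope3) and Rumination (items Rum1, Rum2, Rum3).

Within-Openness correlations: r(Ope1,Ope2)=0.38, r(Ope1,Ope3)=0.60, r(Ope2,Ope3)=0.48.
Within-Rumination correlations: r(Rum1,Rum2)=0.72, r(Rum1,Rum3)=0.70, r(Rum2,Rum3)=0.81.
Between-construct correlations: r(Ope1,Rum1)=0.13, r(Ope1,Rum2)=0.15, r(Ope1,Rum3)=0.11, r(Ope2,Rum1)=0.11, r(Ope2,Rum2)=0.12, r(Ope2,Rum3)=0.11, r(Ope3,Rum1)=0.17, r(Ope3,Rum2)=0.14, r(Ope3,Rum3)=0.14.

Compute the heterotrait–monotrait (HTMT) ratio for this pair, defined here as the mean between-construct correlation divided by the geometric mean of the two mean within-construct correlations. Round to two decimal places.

0.22

Between-construct mean = 1.18/9 = 0.1311.
Mean within-Ope = 1.46/3 = 0.4867; mean within-Rum = 2.23/3 = 0.7433.
Geometric mean = √(0.4867 × 0.7433) = 0.6015.
HTMT = 0.1311 / 0.6015 = 0.22.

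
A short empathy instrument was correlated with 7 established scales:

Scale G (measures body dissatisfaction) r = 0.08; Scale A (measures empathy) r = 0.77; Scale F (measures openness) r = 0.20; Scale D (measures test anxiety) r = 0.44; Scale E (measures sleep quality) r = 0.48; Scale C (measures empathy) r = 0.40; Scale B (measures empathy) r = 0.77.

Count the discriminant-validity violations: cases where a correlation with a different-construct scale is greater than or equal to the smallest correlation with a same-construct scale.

Convergent (same construct = empathy): Scale A, Scale C, Scale B.
Smallest convergent = 0.40. Discriminant values: 0.08, 0.20, 0.44, 0.48; count ≥ 0.40 → 2.

2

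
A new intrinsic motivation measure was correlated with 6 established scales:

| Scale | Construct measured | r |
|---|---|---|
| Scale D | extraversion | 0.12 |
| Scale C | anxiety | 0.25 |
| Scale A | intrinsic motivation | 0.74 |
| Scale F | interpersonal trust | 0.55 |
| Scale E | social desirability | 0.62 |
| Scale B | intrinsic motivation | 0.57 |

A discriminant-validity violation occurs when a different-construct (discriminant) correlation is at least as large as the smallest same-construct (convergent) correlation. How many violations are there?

1

Convergent (same construct = intrinsic motivation): Scale A, Scale B.
Smallest convergent = 0.57. Discriminant values: 0.12, 0.25, 0.55, 0.62; count ≥ 0.57 → 1.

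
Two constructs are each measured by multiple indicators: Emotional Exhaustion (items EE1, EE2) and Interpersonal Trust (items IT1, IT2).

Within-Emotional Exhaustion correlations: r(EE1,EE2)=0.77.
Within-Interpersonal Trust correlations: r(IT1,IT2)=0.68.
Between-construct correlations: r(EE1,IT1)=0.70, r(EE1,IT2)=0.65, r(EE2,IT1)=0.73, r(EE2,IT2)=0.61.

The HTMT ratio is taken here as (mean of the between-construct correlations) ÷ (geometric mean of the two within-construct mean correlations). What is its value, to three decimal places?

Between-construct mean = 2.69/4 = 0.6725.
Mean within-EE = 0.77/1 = 0.7700; mean within-IT = 0.68/1 = 0.6800.
Geometric mean = √(0.7700 × 0.6800) = 0.7236.
HTMT = 0.6725 / 0.7236 = 0.929.

0.929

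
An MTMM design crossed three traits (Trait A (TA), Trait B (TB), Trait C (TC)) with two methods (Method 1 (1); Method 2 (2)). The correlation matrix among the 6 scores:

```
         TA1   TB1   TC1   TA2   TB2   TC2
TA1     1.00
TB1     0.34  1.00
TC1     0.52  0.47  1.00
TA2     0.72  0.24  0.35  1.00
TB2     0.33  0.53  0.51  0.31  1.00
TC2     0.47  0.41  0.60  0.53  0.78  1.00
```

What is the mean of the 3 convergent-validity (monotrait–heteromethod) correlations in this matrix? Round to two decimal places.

Convergent values: 0.72, 0.53, 0.60; mean = 1.85/3 = 0.62.

0.62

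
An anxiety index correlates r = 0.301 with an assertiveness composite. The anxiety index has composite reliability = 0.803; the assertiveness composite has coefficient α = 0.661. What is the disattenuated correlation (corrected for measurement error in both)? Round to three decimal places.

r_true = r_obs / √(r_xx · r_yy) = 0.301 / √(0.803 × 0.661) = 0.301 / √0.530783 = 0.301 / 0.7285 ≈ 0.413.

0.413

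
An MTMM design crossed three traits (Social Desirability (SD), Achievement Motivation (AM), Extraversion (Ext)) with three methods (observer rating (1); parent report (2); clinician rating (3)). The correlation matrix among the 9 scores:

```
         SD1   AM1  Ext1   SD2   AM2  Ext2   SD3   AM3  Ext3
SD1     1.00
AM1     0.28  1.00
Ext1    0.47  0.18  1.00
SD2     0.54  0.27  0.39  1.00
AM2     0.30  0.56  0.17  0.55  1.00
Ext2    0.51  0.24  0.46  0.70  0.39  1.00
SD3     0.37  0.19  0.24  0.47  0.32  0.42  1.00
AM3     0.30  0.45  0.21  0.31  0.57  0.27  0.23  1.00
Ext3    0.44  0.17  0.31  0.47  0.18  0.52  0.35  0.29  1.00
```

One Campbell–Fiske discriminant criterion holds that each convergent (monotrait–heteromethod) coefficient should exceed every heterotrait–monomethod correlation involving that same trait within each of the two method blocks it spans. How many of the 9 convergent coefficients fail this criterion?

6

Checking each validity diagonal entry against its comparison values:
SD (methods 1·2): 0.54 vs {0.28, 0.55, 0.47, 0.70} → fail.
SD (methods 1·3): 0.37 vs {0.28, 0.23, 0.47, 0.35} → fail.
SD (methods 2·3): 0.47 vs {0.55, 0.23, 0.70, 0.35} → fail.
AM (methods 1·2): 0.56 vs {0.28, 0.55, 0.18, 0.39} → pass.
AM (methods 1·3): 0.45 vs {0.28, 0.23, 0.18, 0.29} → pass.
AM (methods 2·3): 0.57 vs {0.55, 0.23, 0.39, 0.29} → pass.
Ext (methods 1·2): 0.46 vs {0.47, 0.70, 0.18, 0.39} → fail.
Ext (methods 1·3): 0.31 vs {0.47, 0.35, 0.18, 0.29} → fail.
Ext (methods 2·3): 0.52 vs {0.70, 0.35, 0.39, 0.29} → fail.
6 of 9 fail.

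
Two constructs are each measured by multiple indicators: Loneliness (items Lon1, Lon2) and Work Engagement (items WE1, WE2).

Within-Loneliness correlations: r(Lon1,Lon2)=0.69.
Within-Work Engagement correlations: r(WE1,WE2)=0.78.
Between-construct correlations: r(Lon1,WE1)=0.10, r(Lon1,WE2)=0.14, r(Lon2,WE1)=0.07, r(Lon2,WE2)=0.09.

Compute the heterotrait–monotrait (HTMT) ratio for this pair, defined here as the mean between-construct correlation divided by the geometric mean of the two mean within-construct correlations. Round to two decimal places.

0.14

Between-construct mean = 0.40/4 = 0.1000.
Mean within-Lon = 0.69/1 = 0.6900; mean within-WE = 0.78/1 = 0.7800.
Geometric mean = √(0.6900 × 0.7800) = 0.7336.
HTMT = 0.1000 / 0.7336 = 0.14.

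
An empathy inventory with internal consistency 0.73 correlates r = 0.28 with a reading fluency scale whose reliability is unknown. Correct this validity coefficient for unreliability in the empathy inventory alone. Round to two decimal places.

0.33

Single correction: r_c = r_obs / √r_xx = 0.28 / √0.73 = 0.28 / 0.8544 ≈ 0.33.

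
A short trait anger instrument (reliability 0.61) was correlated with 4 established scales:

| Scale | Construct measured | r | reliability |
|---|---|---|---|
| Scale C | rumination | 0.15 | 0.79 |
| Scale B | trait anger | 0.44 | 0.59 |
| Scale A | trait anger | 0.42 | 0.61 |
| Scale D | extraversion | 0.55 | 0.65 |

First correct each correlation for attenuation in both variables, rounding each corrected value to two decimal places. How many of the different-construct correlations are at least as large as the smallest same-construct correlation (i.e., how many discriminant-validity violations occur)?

1

Disattenuated r (r / √(r_scale · r_new)):
  Scale C (disc): 0.15 / √(0.79·0.61) = 0.22
  Scale B (conv): 0.44 / √(0.59·0.61) = 0.73
  Scale A (conv): 0.42 / √(0.61·0.61) = 0.69
  Scale D (disc): 0.55 / √(0.65·0.61) = 0.87
Smallest convergent = 0.69. Discriminant values: 0.22, 0.87; count ≥ 0.69 → 1.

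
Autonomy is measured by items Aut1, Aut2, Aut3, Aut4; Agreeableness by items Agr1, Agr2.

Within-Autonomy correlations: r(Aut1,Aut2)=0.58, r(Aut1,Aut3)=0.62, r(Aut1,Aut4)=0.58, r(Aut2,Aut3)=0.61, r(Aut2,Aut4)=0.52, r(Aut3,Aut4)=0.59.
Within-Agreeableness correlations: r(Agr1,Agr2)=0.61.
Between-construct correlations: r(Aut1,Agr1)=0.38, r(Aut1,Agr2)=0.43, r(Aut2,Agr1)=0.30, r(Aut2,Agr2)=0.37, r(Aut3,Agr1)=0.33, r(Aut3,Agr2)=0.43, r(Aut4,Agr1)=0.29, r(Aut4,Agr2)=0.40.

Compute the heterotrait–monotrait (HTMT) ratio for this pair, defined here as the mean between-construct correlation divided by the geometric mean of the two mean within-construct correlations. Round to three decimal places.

Mean between = 2.93/8 = 0.3663.
Mean within-Aut = 3.50/6 = 0.5833; mean within-Agr = 0.61/1 = 0.6100.
Geometric mean = √(0.5833 × 0.6100) = 0.5965.
HTMT = 0.3663 / 0.5965 = 0.614.

0.614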